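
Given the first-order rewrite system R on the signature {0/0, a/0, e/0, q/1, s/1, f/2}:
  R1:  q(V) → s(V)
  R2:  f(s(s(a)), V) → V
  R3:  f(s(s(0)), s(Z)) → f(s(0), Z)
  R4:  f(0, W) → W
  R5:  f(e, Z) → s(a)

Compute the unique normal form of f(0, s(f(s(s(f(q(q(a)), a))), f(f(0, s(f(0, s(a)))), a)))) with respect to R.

1. f(0, s(f(s(s(f(q(q(a)), a))), f(f(0, s(f(0, s(a)))), a))))  →  s(f(s(s(f(q(q(a)), a))), f(f(0, s(f(0, s(a)))), a)))   [R4 at ε]
2. s(f(s(s(f(q(q(a)), a))), f(f(0, s(f(0, s(a)))), a)))  →  s(f(s(s(f(s(q(a)), a))), f(f(0, s(f(0, s(a)))), a)))   [R1 at 1.1.1.1.1]
3. s(f(s(s(f(s(q(a)), a))), f(f(0, s(f(0, s(a)))), a)))  →  s(f(s(s(f(s(s(a)), a))), f(f(0, s(f(0, s(a)))), a)))   [R1 at 1.1.1.1.1.1]
4. s(f(s(s(f(s(s(a)), a))), f(f(0, s(f(0, s(a)))), a)))  →  s(f(s(s(a)), f(f(0, s(f(0, s(a)))), a)))   [R2 at 1.1.1.1]
5. s(f(s(s(a)), f(f(0, s(f(0, s(a)))), a)))  →  s(f(f(0, s(f(0, s(a)))), a))   [R2 at 1]
6. s(f(f(0, s(f(0, s(a)))), a))  →  s(f(s(f(0, s(a))), a))   [R4 at 1.1]
7. s(f(s(f(0, s(a))), a))  →  s(f(s(s(a)), a))   [R4 at 1.1.1]
8. s(f(s(s(a)), a))  →  s(a)   [R2 at 1]

s(a)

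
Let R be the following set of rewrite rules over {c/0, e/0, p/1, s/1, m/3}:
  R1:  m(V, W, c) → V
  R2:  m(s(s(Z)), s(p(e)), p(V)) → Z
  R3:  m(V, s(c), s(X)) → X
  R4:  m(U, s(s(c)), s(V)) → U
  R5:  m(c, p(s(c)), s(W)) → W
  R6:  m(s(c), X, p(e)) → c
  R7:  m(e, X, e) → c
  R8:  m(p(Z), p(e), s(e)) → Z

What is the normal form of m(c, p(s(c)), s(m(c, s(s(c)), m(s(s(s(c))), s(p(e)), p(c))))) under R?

c

1. m(c, p(s(c)), s(m(c, s(s(c)), m(s(s(s(c))), s(p(e)), p(c)))))  →  m(c, s(s(c)), m(s(s(s(c))), s(p(e)), p(c)))   [R5 at ε]
2. m(c, s(s(c)), m(s(s(s(c))), s(p(e)), p(c)))  →  m(c, s(s(c)), s(c))   [R2 at 3]
3. m(c, s(s(c)), s(c))  →  c   [R4 at ε]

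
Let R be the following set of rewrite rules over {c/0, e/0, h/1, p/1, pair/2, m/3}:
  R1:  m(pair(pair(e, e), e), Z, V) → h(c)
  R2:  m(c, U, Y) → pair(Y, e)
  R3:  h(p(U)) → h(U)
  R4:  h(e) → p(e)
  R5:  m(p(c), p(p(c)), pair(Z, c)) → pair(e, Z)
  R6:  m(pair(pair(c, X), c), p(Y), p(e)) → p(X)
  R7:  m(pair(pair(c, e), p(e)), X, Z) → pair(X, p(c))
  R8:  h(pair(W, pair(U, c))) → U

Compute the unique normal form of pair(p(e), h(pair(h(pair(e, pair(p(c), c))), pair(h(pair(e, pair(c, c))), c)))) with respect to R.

pair(p(e), c)

1. pair(p(e), h(pair(h(pair(e, pair(p(c), c))), pair(h(pair(e, pair(c, c))), c))))  →  pair(p(e), h(pair(e, pair(c, c))))   [R8 at 2]
2. pair(p(e), h(pair(e, pair(c, c))))  →  pair(p(e), c)   [R8 at 2]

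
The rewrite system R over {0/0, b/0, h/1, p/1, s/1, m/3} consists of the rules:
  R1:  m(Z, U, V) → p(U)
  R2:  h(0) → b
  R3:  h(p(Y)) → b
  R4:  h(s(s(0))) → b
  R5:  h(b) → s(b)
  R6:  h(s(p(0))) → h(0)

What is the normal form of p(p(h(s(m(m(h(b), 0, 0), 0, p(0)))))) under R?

p(p(b))

1. p(p(h(s(m(m(h(b), 0, 0), 0, p(0))))))  →  p(p(h(s(p(0)))))   [R1 at 1.1.1.1]
2. p(p(h(s(p(0)))))  →  p(p(h(0)))   [R6 at 1.1]
3. p(p(h(0)))  →  p(p(b))   [R2 at 1.1]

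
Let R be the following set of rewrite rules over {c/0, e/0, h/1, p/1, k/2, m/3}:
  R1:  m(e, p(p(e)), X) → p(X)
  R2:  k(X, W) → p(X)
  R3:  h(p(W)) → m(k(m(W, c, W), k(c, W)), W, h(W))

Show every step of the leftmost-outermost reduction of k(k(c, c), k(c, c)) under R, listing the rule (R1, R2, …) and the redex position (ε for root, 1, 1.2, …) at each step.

p(p(c))

1. k(k(c, c), k(c, c))  →  p(k(c, c))   [R2 at ε]
2. p(k(c, c))  →  p(p(c))   [R2 at 1]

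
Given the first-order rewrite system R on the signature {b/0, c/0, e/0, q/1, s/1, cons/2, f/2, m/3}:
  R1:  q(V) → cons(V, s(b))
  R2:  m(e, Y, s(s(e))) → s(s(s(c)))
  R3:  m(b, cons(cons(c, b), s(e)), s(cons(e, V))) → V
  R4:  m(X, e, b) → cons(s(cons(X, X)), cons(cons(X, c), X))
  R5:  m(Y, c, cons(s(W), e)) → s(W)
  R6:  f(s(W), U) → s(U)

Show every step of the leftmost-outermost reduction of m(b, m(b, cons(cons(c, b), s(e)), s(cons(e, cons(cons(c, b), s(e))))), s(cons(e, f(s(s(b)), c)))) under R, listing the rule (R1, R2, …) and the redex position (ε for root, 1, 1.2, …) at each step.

1. m(b, m(b, cons(cons(c, b), s(e)), s(cons(e, cons(cons(c, b), s(e))))), s(cons(e, f(s(s(b)), c))))  →  m(b, cons(cons(c, b), s(e)), s(cons(e, f(s(s(b)), c))))   [R3 at 2]
2. m(b, cons(cons(c, b), s(e)), s(cons(e, f(s(s(b)), c))))  →  f(s(s(b)), c)   [R3 at ε]
3. f(s(s(b)), c)  →  s(c)   [R6 at ε]

s(c)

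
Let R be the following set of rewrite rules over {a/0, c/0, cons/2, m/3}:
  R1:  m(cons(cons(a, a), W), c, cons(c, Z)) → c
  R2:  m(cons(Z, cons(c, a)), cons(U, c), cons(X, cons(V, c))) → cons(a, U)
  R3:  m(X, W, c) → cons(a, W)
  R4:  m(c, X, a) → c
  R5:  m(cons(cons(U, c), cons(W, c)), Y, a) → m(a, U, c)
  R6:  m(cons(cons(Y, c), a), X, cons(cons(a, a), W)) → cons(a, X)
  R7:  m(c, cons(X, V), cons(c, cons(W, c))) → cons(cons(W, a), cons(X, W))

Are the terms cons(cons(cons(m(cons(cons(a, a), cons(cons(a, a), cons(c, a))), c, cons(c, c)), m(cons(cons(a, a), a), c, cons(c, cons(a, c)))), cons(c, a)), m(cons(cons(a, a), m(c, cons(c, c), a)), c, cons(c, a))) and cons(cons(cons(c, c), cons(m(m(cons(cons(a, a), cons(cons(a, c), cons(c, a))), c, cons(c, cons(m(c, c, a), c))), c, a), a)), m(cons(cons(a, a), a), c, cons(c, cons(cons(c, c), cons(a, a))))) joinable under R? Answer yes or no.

Reduce t₁ = cons(cons(cons(m(cons(cons(a, a), cons(cons(a, a), cons(c, a))), c, cons(c, c)), m(cons(cons(a, a), a), c, cons(c, cons(a, c)))), cons(c, a)), m(cons(cons(a, a), m(c, cons(c, c), a)), c, cons(c, a))):
1. cons(cons(cons(m(cons(cons(a, a), cons(cons(a, a), cons(c, a))), c, cons(c, c)), m(cons(cons(a, a), a), c, cons(c, cons(a, c)))), cons(c, a)), m(cons(cons(a, a), m(c, cons(c, c), a)), c, cons(c, a)))  →  cons(cons(cons(c, m(cons(cons(a, a), a), c, cons(c, cons(a, c)))), cons(c, a)), m(cons(cons(a, a), m(c, cons(c, c), a)), c, cons(c, a)))   [R1 at 1.1.1]
2. cons(cons(cons(c, m(cons(cons(a, a), a), c, cons(c, cons(a, c)))), cons(c, a)), m(cons(cons(a, a), m(c, cons(c, c), a)), c, cons(c, a)))  →  cons(cons(cons(c, c), cons(c, a)), m(cons(cons(a, a), m(c, cons(c, c), a)), c, cons(c, a)))   [R1 at 1.1.2]
3. cons(cons(cons(c, c), cons(c, a)), m(cons(cons(a, a), m(c, cons(c, c), a)), c, cons(c, a)))  →  cons(cons(cons(c, c), cons(c, a)), c)   [R1 at 2]

Reduce t₂ = cons(cons(cons(c, c), cons(m(m(cons(cons(a, a), cons(cons(a, c), cons(c, a))), c, cons(c, cons(m(c, c, a), c))), c, a), a)), m(cons(cons(a, a), a), c, cons(c, cons(cons(c, c), cons(a, a))))):
1. cons(cons(cons(c, c), cons(m(m(cons(cons(a, a), cons(cons(a, c), cons(c, a))), c, cons(c, cons(m(c, c, a), c))), c, a), a)), m(cons(cons(a, a), a), c, cons(c, cons(cons(c, c), cons(a, a)))))  →  cons(cons(cons(c, c), cons(m(c, c, a), a)), m(cons(cons(a, a), a), c, cons(c, cons(cons(c, c), cons(a, a)))))   [R1 at 1.2.1.1]
2. cons(cons(cons(c, c), cons(m(c, c, a), a)), m(cons(cons(a, a), a), c, cons(c, cons(cons(c, c), cons(a, a)))))  →  cons(cons(cons(c, c), cons(c, a)), m(cons(cons(a, a), a), c, cons(c, cons(cons(c, c), cons(a, a)))))   [R4 at 1.2.1]
3. cons(cons(cons(c, c), cons(c, a)), m(cons(cons(a, a), a), c, cons(c, cons(cons(c, c), cons(a, a)))))  →  cons(cons(cons(c, c), cons(c, a)), c)   [R1 at 2]

yes — NF(t₁) = cons(cons(cons(c, c), cons(c, a)), c), NF(t₂) = cons(cons(cons(c, c), cons(c, a)), c)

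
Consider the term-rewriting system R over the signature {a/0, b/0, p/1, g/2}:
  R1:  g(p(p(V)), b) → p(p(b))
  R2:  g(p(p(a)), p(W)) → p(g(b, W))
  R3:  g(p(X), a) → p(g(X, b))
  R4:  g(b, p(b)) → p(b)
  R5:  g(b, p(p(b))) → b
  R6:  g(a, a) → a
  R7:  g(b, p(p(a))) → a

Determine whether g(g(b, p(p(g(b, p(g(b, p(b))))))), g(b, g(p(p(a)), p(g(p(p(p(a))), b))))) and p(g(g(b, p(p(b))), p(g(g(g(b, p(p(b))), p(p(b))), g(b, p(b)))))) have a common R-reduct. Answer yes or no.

yes — NF(t₁) = p(b), NF(t₂) = p(b)

Reduce t₁ = g(g(b, p(p(g(b, p(g(b, p(b))))))), g(b, g(p(p(a)), p(g(p(p(p(a))), b))))):
1. g(g(b, p(p(g(b, p(g(b, p(b))))))), g(b, g(p(p(a)), p(g(p(p(p(a))), b)))))  →  g(g(b, p(p(g(b, p(p(b)))))), g(b, g(p(p(a)), p(g(p(p(p(a))), b)))))   [R4 at 1.2.1.1.2.1]
2. g(g(b, p(p(g(b, p(p(b)))))), g(b, g(p(p(a)), p(g(p(p(p(a))), b)))))  →  g(g(b, p(p(b))), g(b, g(p(p(a)), p(g(p(p(p(a))), b)))))   [R5 at 1.2.1.1]
3. g(g(b, p(p(b))), g(b, g(p(p(a)), p(g(p(p(p(a))), b)))))  →  g(b, g(b, g(p(p(a)), p(g(p(p(p(a))), b)))))   [R5 at 1]
4. g(b, g(b, g(p(p(a)), p(g(p(p(p(a))), b)))))  →  g(b, g(b, p(g(b, g(p(p(p(a))), b)))))   [R2 at 2.2]
5. g(b, g(b, p(g(b, g(p(p(p(a))), b)))))  →  g(b, g(b, p(g(b, p(p(b))))))   [R1 at 2.2.1.2]
6. g(b, g(b, p(g(b, p(p(b))))))  →  g(b, g(b, p(b)))   [R5 at 2.2.1]
7. g(b, g(b, p(b)))  →  g(b, p(b))   [R4 at 2]
8. g(b, p(b))  →  p(b)   [R4 at ε]

Reduce t₂ = p(g(g(b, p(p(b))), p(g(g(g(b, p(p(b))), p(p(b))), g(b, p(b)))))):
1. p(g(g(b, p(p(b))), p(g(g(g(b, p(p(b))), p(p(b))), g(b, p(b))))))  →  p(g(b, p(g(g(g(b, p(p(b))), p(p(b))), g(b, p(b))))))   [R5 at 1.1]
2. p(g(b, p(g(g(g(b, p(p(b))), p(p(b))), g(b, p(b))))))  →  p(g(b, p(g(g(b, p(p(b))), g(b, p(b))))))   [R5 at 1.2.1.1.1]
3. p(g(b, p(g(g(b, p(p(b))), g(b, p(b))))))  →  p(g(b, p(g(b, g(b, p(b))))))   [R5 at 1.2.1.1]
4. p(g(b, p(g(b, g(b, p(b))))))  →  p(g(b, p(g(b, p(b)))))   [R4 at 1.2.1.2]
5. p(g(b, p(g(b, p(b)))))  →  p(g(b, p(p(b))))   [R4 at 1.2.1]
6. p(g(b, p(p(b))))  →  p(b)   [R5 at 1]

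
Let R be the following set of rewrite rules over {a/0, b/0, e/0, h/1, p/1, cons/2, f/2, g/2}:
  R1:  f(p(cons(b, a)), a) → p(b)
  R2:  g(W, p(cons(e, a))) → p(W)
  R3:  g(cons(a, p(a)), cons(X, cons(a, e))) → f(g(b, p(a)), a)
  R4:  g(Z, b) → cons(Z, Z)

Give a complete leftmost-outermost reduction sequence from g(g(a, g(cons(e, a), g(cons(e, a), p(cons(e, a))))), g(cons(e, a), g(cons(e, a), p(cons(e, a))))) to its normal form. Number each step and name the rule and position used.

1. g(g(a, g(cons(e, a), g(cons(e, a), p(cons(e, a))))), g(cons(e, a), g(cons(e, a), p(cons(e, a)))))  →  g(g(a, g(cons(e, a), p(cons(e, a)))), g(cons(e, a), g(cons(e, a), p(cons(e, a)))))   [R2 at 1.2.2]
2. g(g(a, g(cons(e, a), p(cons(e, a)))), g(cons(e, a), g(cons(e, a), p(cons(e, a)))))  →  g(g(a, p(cons(e, a))), g(cons(e, a), g(cons(e, a), p(cons(e, a)))))   [R2 at 1.2]
3. g(g(a, p(cons(e, a))), g(cons(e, a), g(cons(e, a), p(cons(e, a)))))  →  g(p(a), g(cons(e, a), g(cons(e, a), p(cons(e, a)))))   [R2 at 1]
4. g(p(a), g(cons(e, a), g(cons(e, a), p(cons(e, a)))))  →  g(p(a), g(cons(e, a), p(cons(e, a))))   [R2 at 2.2]
5. g(p(a), g(cons(e, a), p(cons(e, a))))  →  g(p(a), p(cons(e, a)))   [R2 at 2]
6. g(p(a), p(cons(e, a)))  →  p(p(a))   [R2 at ε]

p(p(a))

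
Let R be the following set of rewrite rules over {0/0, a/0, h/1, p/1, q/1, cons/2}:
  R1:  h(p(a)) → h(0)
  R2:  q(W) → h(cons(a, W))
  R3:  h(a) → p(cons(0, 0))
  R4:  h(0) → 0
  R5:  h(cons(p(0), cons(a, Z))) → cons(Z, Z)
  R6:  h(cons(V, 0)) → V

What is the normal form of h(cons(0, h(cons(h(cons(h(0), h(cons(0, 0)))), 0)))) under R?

0

1. h(cons(0, h(cons(h(cons(h(0), h(cons(0, 0)))), 0))))  →  h(cons(0, h(cons(h(0), h(cons(0, 0))))))   [R6 at 1.2]
2. h(cons(0, h(cons(h(0), h(cons(0, 0))))))  →  h(cons(0, h(cons(0, h(cons(0, 0))))))   [R4 at 1.2.1.1]
3. h(cons(0, h(cons(0, h(cons(0, 0))))))  →  h(cons(0, h(cons(0, 0))))   [R6 at 1.2.1.2]
4. h(cons(0, h(cons(0, 0))))  →  h(cons(0, 0))   [R6 at 1.2]
5. h(cons(0, 0))  →  0   [R6 at ε]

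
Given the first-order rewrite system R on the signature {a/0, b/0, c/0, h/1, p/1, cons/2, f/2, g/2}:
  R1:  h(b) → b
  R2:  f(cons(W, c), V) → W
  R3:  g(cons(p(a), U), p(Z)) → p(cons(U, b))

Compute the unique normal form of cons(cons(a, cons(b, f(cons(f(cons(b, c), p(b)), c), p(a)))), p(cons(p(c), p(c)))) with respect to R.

1. cons(cons(a, cons(b, f(cons(f(cons(b, c), p(b)), c), p(a)))), p(cons(p(c), p(c))))  →  cons(cons(a, cons(b, f(cons(b, c), p(b)))), p(cons(p(c), p(c))))   [R2 at 1.2.2]
2. cons(cons(a, cons(b, f(cons(b, c), p(b)))), p(cons(p(c), p(c))))  →  cons(cons(a, cons(b, b)), p(cons(p(c), p(c))))   [R2 at 1.2.2]

cons(cons(a, cons(b, b)), p(cons(p(c), p(c))))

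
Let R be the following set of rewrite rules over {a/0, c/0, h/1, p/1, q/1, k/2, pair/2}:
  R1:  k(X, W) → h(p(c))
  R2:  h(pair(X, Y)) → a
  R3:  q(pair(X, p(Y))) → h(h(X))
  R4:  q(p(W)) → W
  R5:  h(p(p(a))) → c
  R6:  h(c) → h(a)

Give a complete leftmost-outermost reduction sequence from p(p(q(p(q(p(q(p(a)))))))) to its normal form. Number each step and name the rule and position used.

1. p(p(q(p(q(p(q(p(a))))))))  →  p(p(q(p(q(p(a))))))   [R4 at 1.1]
2. p(p(q(p(q(p(a))))))  →  p(p(q(p(a))))   [R4 at 1.1]
3. p(p(q(p(a))))  →  p(p(a))   [R4 at 1.1]

p(p(a))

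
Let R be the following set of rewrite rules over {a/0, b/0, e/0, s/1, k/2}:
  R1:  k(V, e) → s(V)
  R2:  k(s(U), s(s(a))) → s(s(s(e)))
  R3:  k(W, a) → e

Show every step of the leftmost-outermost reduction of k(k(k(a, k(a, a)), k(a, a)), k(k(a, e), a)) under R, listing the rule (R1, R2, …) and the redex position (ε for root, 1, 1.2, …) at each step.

s(s(s(a)))

1. k(k(k(a, k(a, a)), k(a, a)), k(k(a, e), a))  →  k(k(k(a, e), k(a, a)), k(k(a, e), a))   [R3 at 1.1.2]
2. k(k(k(a, e), k(a, a)), k(k(a, e), a))  →  k(k(s(a), k(a, a)), k(k(a, e), a))   [R1 at 1.1]
3. k(k(s(a), k(a, a)), k(k(a, e), a))  →  k(k(s(a), e), k(k(a, e), a))   [R3 at 1.2]
4. k(k(s(a), e), k(k(a, e), a))  →  k(s(s(a)), k(k(a, e), a))   [R1 at 1]
5. k(s(s(a)), k(k(a, e), a))  →  k(s(s(a)), e)   [R3 at 2]
6. k(s(s(a)), e)  →  s(s(s(a)))   [R1 at ε]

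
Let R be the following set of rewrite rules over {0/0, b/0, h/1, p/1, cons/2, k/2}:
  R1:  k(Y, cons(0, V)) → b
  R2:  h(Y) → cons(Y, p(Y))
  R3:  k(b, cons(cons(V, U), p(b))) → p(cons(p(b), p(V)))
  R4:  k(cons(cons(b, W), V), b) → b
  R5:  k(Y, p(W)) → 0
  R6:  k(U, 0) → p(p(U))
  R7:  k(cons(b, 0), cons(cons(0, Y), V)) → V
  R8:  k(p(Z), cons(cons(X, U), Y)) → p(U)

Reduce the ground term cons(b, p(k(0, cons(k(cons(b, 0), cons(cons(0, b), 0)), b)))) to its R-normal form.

cons(b, p(b))

1. cons(b, p(k(0, cons(k(cons(b, 0), cons(cons(0, b), 0)), b))))  →  cons(b, p(k(0, cons(0, b))))   [R7 at 2.1.2.1]
2. cons(b, p(k(0, cons(0, b))))  →  cons(b, p(b))   [R1 at 2.1]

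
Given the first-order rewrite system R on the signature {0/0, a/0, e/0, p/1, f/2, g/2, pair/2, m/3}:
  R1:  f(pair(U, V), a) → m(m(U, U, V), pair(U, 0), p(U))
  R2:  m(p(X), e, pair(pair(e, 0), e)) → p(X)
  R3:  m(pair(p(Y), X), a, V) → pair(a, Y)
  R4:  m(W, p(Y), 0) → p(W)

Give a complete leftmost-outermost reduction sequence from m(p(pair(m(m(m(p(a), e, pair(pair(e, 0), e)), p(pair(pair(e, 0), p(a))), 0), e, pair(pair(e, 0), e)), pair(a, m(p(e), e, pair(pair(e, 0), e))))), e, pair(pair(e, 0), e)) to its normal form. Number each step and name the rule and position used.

p(pair(p(p(a)), pair(a, p(e))))

1. m(p(pair(m(m(m(p(a), e, pair(pair(e, 0), e)), p(pair(pair(e, 0), p(a))), 0), e, pair(pair(e, 0), e)), pair(a, m(p(e), e, pair(pair(e, 0), e))))), e, pair(pair(e, 0), e))  →  p(pair(m(m(m(p(a), e, pair(pair(e, 0), e)), p(pair(pair(e, 0), p(a))), 0), e, pair(pair(e, 0), e)), pair(a, m(p(e), e, pair(pair(e, 0), e)))))   [R2 at ε]
2. p(pair(m(m(m(p(a), e, pair(pair(e, 0), e)), p(pair(pair(e, 0), p(a))), 0), e, pair(pair(e, 0), e)), pair(a, m(p(e), e, pair(pair(e, 0), e)))))  →  p(pair(m(p(m(p(a), e, pair(pair(e, 0), e))), e, pair(pair(e, 0), e)), pair(a, m(p(e), e, pair(pair(e, 0), e)))))   [R4 at 1.1.1]
3. p(pair(m(p(m(p(a), e, pair(pair(e, 0), e))), e, pair(pair(e, 0), e)), pair(a, m(p(e), e, pair(pair(e, 0), e)))))  →  p(pair(p(m(p(a), e, pair(pair(e, 0), e))), pair(a, m(p(e), e, pair(pair(e, 0), e)))))   [R2 at 1.1]
4. p(pair(p(m(p(a), e, pair(pair(e, 0), e))), pair(a, m(p(e), e, pair(pair(e, 0), e)))))  →  p(pair(p(p(a)), pair(a, m(p(e), e, pair(pair(e, 0), e)))))   [R2 at 1.1.1]
5. p(pair(p(p(a)), pair(a, m(p(e), e, pair(pair(e, 0), e)))))  →  p(pair(p(p(a)), pair(a, p(e))))   [R2 at 1.2.2]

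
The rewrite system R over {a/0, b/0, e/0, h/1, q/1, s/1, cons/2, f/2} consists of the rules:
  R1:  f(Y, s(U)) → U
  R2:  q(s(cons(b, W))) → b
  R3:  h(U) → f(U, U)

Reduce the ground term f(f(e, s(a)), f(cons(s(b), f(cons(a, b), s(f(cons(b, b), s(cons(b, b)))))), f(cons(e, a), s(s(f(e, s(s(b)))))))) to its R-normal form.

b

1. f(f(e, s(a)), f(cons(s(b), f(cons(a, b), s(f(cons(b, b), s(cons(b, b)))))), f(cons(e, a), s(s(f(e, s(s(b))))))))  →  f(a, f(cons(s(b), f(cons(a, b), s(f(cons(b, b), s(cons(b, b)))))), f(cons(e, a), s(s(f(e, s(s(b))))))))   [R1 at 1]
2. f(a, f(cons(s(b), f(cons(a, b), s(f(cons(b, b), s(cons(b, b)))))), f(cons(e, a), s(s(f(e, s(s(b))))))))  →  f(a, f(cons(s(b), f(cons(b, b), s(cons(b, b)))), f(cons(e, a), s(s(f(e, s(s(b))))))))   [R1 at 2.1.2]
3. f(a, f(cons(s(b), f(cons(b, b), s(cons(b, b)))), f(cons(e, a), s(s(f(e, s(s(b))))))))  →  f(a, f(cons(s(b), cons(b, b)), f(cons(e, a), s(s(f(e, s(s(b))))))))   [R1 at 2.1.2]
4. f(a, f(cons(s(b), cons(b, b)), f(cons(e, a), s(s(f(e, s(s(b))))))))  →  f(a, f(cons(s(b), cons(b, b)), s(f(e, s(s(b))))))   [R1 at 2.2]
5. f(a, f(cons(s(b), cons(b, b)), s(f(e, s(s(b))))))  →  f(a, f(e, s(s(b))))   [R1 at 2]
6. f(a, f(e, s(s(b))))  →  f(a, s(b))   [R1 at 2]
7. f(a, s(b))  →  b   [R1 at ε]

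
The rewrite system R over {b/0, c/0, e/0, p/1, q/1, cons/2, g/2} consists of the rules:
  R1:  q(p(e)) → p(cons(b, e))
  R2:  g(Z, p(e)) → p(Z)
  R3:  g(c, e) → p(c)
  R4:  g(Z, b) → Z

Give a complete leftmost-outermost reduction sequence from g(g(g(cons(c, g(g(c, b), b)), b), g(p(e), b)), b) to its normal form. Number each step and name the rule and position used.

p(cons(c, c))

1. g(g(g(cons(c, g(g(c, b), b)), b), g(p(e), b)), b)  →  g(g(cons(c, g(g(c, b), b)), b), g(p(e), b))   [R4 at ε]
2. g(g(cons(c, g(g(c, b), b)), b), g(p(e), b))  →  g(cons(c, g(g(c, b), b)), g(p(e), b))   [R4 at 1]
3. g(cons(c, g(g(c, b), b)), g(p(e), b))  →  g(cons(c, g(c, b)), g(p(e), b))   [R4 at 1.2]
4. g(cons(c, g(c, b)), g(p(e), b))  →  g(cons(c, c), g(p(e), b))   [R4 at 1.2]
5. g(cons(c, c), g(p(e), b))  →  g(cons(c, c), p(e))   [R4 at 2]
6. g(cons(c, c), p(e))  →  p(cons(c, c))   [R2 at ε]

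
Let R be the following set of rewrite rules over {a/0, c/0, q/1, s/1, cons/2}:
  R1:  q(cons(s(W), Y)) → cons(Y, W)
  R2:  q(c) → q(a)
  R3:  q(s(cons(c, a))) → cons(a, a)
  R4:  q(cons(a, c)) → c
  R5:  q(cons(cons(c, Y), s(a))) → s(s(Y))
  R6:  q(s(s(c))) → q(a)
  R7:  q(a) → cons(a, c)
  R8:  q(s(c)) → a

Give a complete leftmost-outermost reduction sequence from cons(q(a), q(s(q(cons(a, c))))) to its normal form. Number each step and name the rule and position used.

1. cons(q(a), q(s(q(cons(a, c)))))  →  cons(cons(a, c), q(s(q(cons(a, c)))))   [R7 at 1]
2. cons(cons(a, c), q(s(q(cons(a, c)))))  →  cons(cons(a, c), q(s(c)))   [R4 at 2.1.1]
3. cons(cons(a, c), q(s(c)))  →  cons(cons(a, c), a)   [R8 at 2]

cons(cons(a, c), a)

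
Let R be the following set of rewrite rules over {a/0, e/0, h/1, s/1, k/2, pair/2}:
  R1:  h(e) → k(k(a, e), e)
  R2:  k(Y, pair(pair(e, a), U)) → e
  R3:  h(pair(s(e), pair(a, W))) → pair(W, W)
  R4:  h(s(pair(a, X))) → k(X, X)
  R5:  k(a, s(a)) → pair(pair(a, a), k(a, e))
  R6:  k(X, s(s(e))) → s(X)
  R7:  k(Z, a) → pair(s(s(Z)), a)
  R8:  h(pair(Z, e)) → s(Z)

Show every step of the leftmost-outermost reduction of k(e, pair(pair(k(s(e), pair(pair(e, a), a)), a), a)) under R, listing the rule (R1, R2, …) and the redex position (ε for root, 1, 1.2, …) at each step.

1. k(e, pair(pair(k(s(e), pair(pair(e, a), a)), a), a))  →  k(e, pair(pair(e, a), a))   [R2 at 2.1.1]
2. k(e, pair(pair(e, a), a))  →  e   [R2 at ε]

e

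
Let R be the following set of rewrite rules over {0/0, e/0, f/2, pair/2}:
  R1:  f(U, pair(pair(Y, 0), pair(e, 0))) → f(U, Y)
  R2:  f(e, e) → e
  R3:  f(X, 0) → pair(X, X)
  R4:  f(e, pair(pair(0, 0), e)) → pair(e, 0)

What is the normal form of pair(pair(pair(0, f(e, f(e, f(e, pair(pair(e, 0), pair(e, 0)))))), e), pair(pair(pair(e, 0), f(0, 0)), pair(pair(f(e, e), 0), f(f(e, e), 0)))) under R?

pair(pair(pair(0, e), e), pair(pair(pair(e, 0), pair(0, 0)), pair(pair(e, 0), pair(e, e))))

1. pair(pair(pair(0, f(e, f(e, f(e, pair(pair(e, 0), pair(e, 0)))))), e), pair(pair(pair(e, 0), f(0, 0)), pair(pair(f(e, e), 0), f(f(e, e), 0))))  →  pair(pair(pair(0, f(e, f(e, f(e, e)))), e), pair(pair(pair(e, 0), f(0, 0)), pair(pair(f(e, e), 0), f(f(e, e), 0))))   [R1 at 1.1.2.2.2]
2. pair(pair(pair(0, f(e, f(e, f(e, e)))), e), pair(pair(pair(e, 0), f(0, 0)), pair(pair(f(e, e), 0), f(f(e, e), 0))))  →  pair(pair(pair(0, f(e, f(e, e))), e), pair(pair(pair(e, 0), f(0, 0)), pair(pair(f(e, e), 0), f(f(e, e), 0))))   [R2 at 1.1.2.2.2]
3. pair(pair(pair(0, f(e, f(e, e))), e), pair(pair(pair(e, 0), f(0, 0)), pair(pair(f(e, e), 0), f(f(e, e), 0))))  →  pair(pair(pair(0, f(e, e)), e), pair(pair(pair(e, 0), f(0, 0)), pair(pair(f(e, e), 0), f(f(e, e), 0))))   [R2 at 1.1.2.2]
4. pair(pair(pair(0, f(e, e)), e), pair(pair(pair(e, 0), f(0, 0)), pair(pair(f(e, e), 0), f(f(e, e), 0))))  →  pair(pair(pair(0, e), e), pair(pair(pair(e, 0), f(0, 0)), pair(pair(f(e, e), 0), f(f(e, e), 0))))   [R2 at 1.1.2]
5. pair(pair(pair(0, e), e), pair(pair(pair(e, 0), f(0, 0)), pair(pair(f(e, e), 0), f(f(e, e), 0))))  →  pair(pair(pair(0, e), e), pair(pair(pair(e, 0), pair(0, 0)), pair(pair(f(e, e), 0), f(f(e, e), 0))))   [R3 at 2.1.2]
6. pair(pair(pair(0, e), e), pair(pair(pair(e, 0), pair(0, 0)), pair(pair(f(e, e), 0), f(f(e, e), 0))))  →  pair(pair(pair(0, e), e), pair(pair(pair(e, 0), pair(0, 0)), pair(pair(e, 0), f(f(e, e), 0))))   [R2 at 2.2.1.1]
7. pair(pair(pair(0, e), e), pair(pair(pair(e, 0), pair(0, 0)), pair(pair(e, 0), f(f(e, e), 0))))  →  pair(pair(pair(0, e), e), pair(pair(pair(e, 0), pair(0, 0)), pair(pair(e, 0), pair(f(e, e), f(e, e)))))   [R3 at 2.2.2]
8. pair(pair(pair(0, e), e), pair(pair(pair(e, 0), pair(0, 0)), pair(pair(e, 0), pair(f(e, e), f(e, e)))))  →  pair(pair(pair(0, e), e), pair(pair(pair(e, 0), pair(0, 0)), pair(pair(e, 0), pair(e, f(e, e)))))   [R2 at 2.2.2.1]
9. pair(pair(pair(0, e), e), pair(pair(pair(e, 0), pair(0, 0)), pair(pair(e, 0), pair(e, f(e, e)))))  →  pair(pair(pair(0, e), e), pair(pair(pair(e, 0), pair(0, 0)), pair(pair(e, 0), pair(e, e))))   [R2 at 2.2.2.2]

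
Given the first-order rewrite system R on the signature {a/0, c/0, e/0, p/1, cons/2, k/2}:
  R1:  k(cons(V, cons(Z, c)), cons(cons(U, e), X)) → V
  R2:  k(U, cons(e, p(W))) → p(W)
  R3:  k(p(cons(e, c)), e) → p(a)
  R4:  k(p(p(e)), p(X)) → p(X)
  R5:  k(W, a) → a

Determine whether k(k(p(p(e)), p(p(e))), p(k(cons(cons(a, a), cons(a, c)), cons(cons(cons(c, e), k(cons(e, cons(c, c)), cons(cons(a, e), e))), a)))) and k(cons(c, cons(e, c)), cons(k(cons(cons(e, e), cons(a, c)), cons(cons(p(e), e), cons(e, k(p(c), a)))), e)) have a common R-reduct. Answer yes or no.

no — NF(t₁) = p(cons(a, a)), NF(t₂) = c

Reduce t₁ = k(k(p(p(e)), p(p(e))), p(k(cons(cons(a, a), cons(a, c)), cons(cons(cons(c, e), k(cons(e, cons(c, c)), cons(cons(a, e), e))), a)))):
1. k(k(p(p(e)), p(p(e))), p(k(cons(cons(a, a), cons(a, c)), cons(cons(cons(c, e), k(cons(e, cons(c, c)), cons(cons(a, e), e))), a))))  →  k(p(p(e)), p(k(cons(cons(a, a), cons(a, c)), cons(cons(cons(c, e), k(cons(e, cons(c, c)), cons(cons(a, e), e))), a))))   [R4 at 1]
2. k(p(p(e)), p(k(cons(cons(a, a), cons(a, c)), cons(cons(cons(c, e), k(cons(e, cons(c, c)), cons(cons(a, e), e))), a))))  →  p(k(cons(cons(a, a), cons(a, c)), cons(cons(cons(c, e), k(cons(e, cons(c, c)), cons(cons(a, e), e))), a)))   [R4 at ε]
3. p(k(cons(cons(a, a), cons(a, c)), cons(cons(cons(c, e), k(cons(e, cons(c, c)), cons(cons(a, e), e))), a)))  →  p(k(cons(cons(a, a), cons(a, c)), cons(cons(cons(c, e), e), a)))   [R1 at 1.2.1.2]
4. p(k(cons(cons(a, a), cons(a, c)), cons(cons(cons(c, e), e), a)))  →  p(cons(a, a))   [R1 at 1]

Reduce t₂ = k(cons(c, cons(e, c)), cons(k(cons(cons(e, e), cons(a, c)), cons(cons(p(e), e), cons(e, k(p(c), a)))), e)):
1. k(cons(c, cons(e, c)), cons(k(cons(cons(e, e), cons(a, c)), cons(cons(p(e), e), cons(e, k(p(c), a)))), e))  →  k(cons(c, cons(e, c)), cons(cons(e, e), e))   [R1 at 2.1]
2. k(cons(c, cons(e, c)), cons(cons(e, e), e))  →  c   [R1 at ε]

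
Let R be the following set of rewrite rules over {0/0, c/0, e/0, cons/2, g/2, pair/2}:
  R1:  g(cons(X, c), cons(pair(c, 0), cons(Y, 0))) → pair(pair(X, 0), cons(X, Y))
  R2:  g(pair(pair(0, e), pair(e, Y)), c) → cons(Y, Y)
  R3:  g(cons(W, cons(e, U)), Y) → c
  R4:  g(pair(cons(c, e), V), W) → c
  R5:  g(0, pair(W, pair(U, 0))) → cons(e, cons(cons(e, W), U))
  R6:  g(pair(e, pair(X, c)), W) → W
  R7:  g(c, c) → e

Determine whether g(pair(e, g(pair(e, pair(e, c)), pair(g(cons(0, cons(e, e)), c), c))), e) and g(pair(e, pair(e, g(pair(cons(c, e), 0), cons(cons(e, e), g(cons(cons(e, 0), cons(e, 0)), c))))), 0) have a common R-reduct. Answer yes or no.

Reduce t₁ = g(pair(e, g(pair(e, pair(e, c)), pair(g(cons(0, cons(e, e)), c), c))), e):
1. g(pair(e, g(pair(e, pair(e, c)), pair(g(cons(0, cons(e, e)), c), c))), e)  →  g(pair(e, pair(g(cons(0, cons(e, e)), c), c)), e)   [R6 at 1.2]
2. g(pair(e, pair(g(cons(0, cons(e, e)), c), c)), e)  →  e   [R6 at ε]

Reduce t₂ = g(pair(e, pair(e, g(pair(cons(c, e), 0), cons(cons(e, e), g(cons(cons(e, 0), cons(e, 0)), c))))), 0):
1. g(pair(e, pair(e, g(pair(cons(c, e), 0), cons(cons(e, e), g(cons(cons(e, 0), cons(e, 0)), c))))), 0)  →  g(pair(e, pair(e, c)), 0)   [R4 at 1.2.2]
2. g(pair(e, pair(e, c)), 0)  →  0   [R6 at ε]

no — NF(t₁) = e, NF(t₂) = 0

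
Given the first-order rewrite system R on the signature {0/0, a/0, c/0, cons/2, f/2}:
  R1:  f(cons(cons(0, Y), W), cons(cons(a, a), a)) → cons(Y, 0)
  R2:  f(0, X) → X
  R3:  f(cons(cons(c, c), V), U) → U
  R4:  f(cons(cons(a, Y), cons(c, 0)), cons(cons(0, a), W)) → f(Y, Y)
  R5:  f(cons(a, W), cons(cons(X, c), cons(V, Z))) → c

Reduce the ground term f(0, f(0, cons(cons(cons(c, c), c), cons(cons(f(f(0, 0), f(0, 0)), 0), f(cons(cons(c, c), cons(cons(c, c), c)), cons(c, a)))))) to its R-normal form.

cons(cons(cons(c, c), c), cons(cons(0, 0), cons(c, a)))

1. f(0, f(0, cons(cons(cons(c, c), c), cons(cons(f(f(0, 0), f(0, 0)), 0), f(cons(cons(c, c), cons(cons(c, c), c)), cons(c, a))))))  →  f(0, cons(cons(cons(c, c), c), cons(cons(f(f(0, 0), f(0, 0)), 0), f(cons(cons(c, c), cons(cons(c, c), c)), cons(c, a)))))   [R2 at ε]
2. f(0, cons(cons(cons(c, c), c), cons(cons(f(f(0, 0), f(0, 0)), 0), f(cons(cons(c, c), cons(cons(c, c), c)), cons(c, a)))))  →  cons(cons(cons(c, c), c), cons(cons(f(f(0, 0), f(0, 0)), 0), f(cons(cons(c, c), cons(cons(c, c), c)), cons(c, a))))   [R2 at ε]
3. cons(cons(cons(c, c), c), cons(cons(f(f(0, 0), f(0, 0)), 0), f(cons(cons(c, c), cons(cons(c, c), c)), cons(c, a))))  →  cons(cons(cons(c, c), c), cons(cons(f(0, f(0, 0)), 0), f(cons(cons(c, c), cons(cons(c, c), c)), cons(c, a))))   [R2 at 2.1.1.1]
4. cons(cons(cons(c, c), c), cons(cons(f(0, f(0, 0)), 0), f(cons(cons(c, c), cons(cons(c, c), c)), cons(c, a))))  →  cons(cons(cons(c, c), c), cons(cons(f(0, 0), 0), f(cons(cons(c, c), cons(cons(c, c), c)), cons(c, a))))   [R2 at 2.1.1]
5. cons(cons(cons(c, c), c), cons(cons(f(0, 0), 0), f(cons(cons(c, c), cons(cons(c, c), c)), cons(c, a))))  →  cons(cons(cons(c, c), c), cons(cons(0, 0), f(cons(cons(c, c), cons(cons(c, c), c)), cons(c, a))))   [R2 at 2.1.1]
6. cons(cons(cons(c, c), c), cons(cons(0, 0), f(cons(cons(c, c), cons(cons(c, c), c)), cons(c, a))))  →  cons(cons(cons(c, c), c), cons(cons(0, 0), cons(c, a)))   [R3 at 2.2]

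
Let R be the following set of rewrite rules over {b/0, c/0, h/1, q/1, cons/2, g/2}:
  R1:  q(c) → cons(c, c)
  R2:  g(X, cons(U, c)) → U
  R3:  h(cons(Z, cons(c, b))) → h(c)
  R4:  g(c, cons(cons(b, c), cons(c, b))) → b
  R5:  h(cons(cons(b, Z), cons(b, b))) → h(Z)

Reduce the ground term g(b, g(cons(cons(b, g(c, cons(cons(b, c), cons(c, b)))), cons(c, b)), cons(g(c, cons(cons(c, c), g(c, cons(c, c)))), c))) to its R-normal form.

1. g(b, g(cons(cons(b, g(c, cons(cons(b, c), cons(c, b)))), cons(c, b)), cons(g(c, cons(cons(c, c), g(c, cons(c, c)))), c)))  →  g(b, g(c, cons(cons(c, c), g(c, cons(c, c)))))   [R2 at 2]
2. g(b, g(c, cons(cons(c, c), g(c, cons(c, c)))))  →  g(b, g(c, cons(cons(c, c), c)))   [R2 at 2.2.2]
3. g(b, g(c, cons(cons(c, c), c)))  →  g(b, cons(c, c))   [R2 at 2]
4. g(b, cons(c, c))  →  c   [R2 at ε]

c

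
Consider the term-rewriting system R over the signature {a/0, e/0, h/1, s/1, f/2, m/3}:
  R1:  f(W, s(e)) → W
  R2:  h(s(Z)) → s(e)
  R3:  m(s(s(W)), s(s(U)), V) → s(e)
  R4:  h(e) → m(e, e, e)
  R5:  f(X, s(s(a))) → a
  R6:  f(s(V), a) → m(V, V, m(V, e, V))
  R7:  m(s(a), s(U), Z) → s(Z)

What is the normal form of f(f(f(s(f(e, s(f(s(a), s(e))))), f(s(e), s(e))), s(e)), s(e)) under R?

s(a)

1. f(f(f(s(f(e, s(f(s(a), s(e))))), f(s(e), s(e))), s(e)), s(e))  →  f(f(s(f(e, s(f(s(a), s(e))))), f(s(e), s(e))), s(e))   [R1 at ε]
2. f(f(s(f(e, s(f(s(a), s(e))))), f(s(e), s(e))), s(e))  →  f(s(f(e, s(f(s(a), s(e))))), f(s(e), s(e)))   [R1 at ε]
3. f(s(f(e, s(f(s(a), s(e))))), f(s(e), s(e)))  →  f(s(f(e, s(s(a)))), f(s(e), s(e)))   [R1 at 1.1.2.1]
4. f(s(f(e, s(s(a)))), f(s(e), s(e)))  →  f(s(a), f(s(e), s(e)))   [R5 at 1.1]
5. f(s(a), f(s(e), s(e)))  →  f(s(a), s(e))   [R1 at 2]
6. f(s(a), s(e))  →  s(a)   [R1 at ε]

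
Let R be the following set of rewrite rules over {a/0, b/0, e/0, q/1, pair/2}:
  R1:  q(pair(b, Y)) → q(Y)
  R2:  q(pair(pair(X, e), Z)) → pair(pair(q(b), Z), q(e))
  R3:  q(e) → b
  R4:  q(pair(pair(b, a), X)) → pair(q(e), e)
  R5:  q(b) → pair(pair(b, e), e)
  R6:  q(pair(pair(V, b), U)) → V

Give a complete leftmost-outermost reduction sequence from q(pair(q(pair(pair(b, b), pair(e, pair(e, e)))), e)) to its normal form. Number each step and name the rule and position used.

1. q(pair(q(pair(pair(b, b), pair(e, pair(e, e)))), e))  →  q(pair(b, e))   [R6 at 1.1]
2. q(pair(b, e))  →  q(e)   [R1 at ε]
3. q(e)  →  b   [R3 at ε]

b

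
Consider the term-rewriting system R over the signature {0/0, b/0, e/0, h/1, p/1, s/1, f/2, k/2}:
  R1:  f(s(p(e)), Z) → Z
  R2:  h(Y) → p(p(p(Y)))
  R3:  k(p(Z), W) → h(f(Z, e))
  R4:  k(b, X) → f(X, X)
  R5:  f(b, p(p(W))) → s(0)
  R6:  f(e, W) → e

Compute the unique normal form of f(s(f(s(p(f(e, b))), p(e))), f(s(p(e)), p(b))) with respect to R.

p(b)

1. f(s(f(s(p(f(e, b))), p(e))), f(s(p(e)), p(b)))  →  f(s(f(s(p(e)), p(e))), f(s(p(e)), p(b)))   [R6 at 1.1.1.1.1]
2. f(s(f(s(p(e)), p(e))), f(s(p(e)), p(b)))  →  f(s(p(e)), f(s(p(e)), p(b)))   [R1 at 1.1]
3. f(s(p(e)), f(s(p(e)), p(b)))  →  f(s(p(e)), p(b))   [R1 at ε]
4. f(s(p(e)), p(b))  →  p(b)   [R1 at ε]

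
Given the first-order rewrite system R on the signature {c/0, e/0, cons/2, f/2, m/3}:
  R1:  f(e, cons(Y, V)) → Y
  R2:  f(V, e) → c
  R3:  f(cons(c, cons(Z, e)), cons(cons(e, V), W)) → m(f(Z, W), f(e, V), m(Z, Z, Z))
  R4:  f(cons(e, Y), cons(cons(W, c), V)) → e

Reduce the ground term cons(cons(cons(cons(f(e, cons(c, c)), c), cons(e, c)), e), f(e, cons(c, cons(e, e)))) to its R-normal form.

1. cons(cons(cons(cons(f(e, cons(c, c)), c), cons(e, c)), e), f(e, cons(c, cons(e, e))))  →  cons(cons(cons(cons(c, c), cons(e, c)), e), f(e, cons(c, cons(e, e))))   [R1 at 1.1.1.1]
2. cons(cons(cons(cons(c, c), cons(e, c)), e), f(e, cons(c, cons(e, e))))  →  cons(cons(cons(cons(c, c), cons(e, c)), e), c)   [R1 at 2]

cons(cons(cons(cons(c, c), cons(e, c)), e), c)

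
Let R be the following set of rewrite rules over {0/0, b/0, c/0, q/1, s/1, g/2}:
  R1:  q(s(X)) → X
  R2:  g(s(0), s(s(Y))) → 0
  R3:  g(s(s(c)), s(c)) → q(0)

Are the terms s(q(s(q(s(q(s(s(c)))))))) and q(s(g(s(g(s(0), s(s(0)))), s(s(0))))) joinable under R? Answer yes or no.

no — NF(t₁) = s(s(c)), NF(t₂) = 0

Reduce t₁ = s(q(s(q(s(q(s(s(c)))))))):
1. s(q(s(q(s(q(s(s(c))))))))  →  s(q(s(q(s(s(c))))))   [R1 at 1]
2. s(q(s(q(s(s(c))))))  →  s(q(s(s(c))))   [R1 at 1]
3. s(q(s(s(c))))  →  s(s(c))   [R1 at 1]

Reduce t₂ = q(s(g(s(g(s(0), s(s(0)))), s(s(0))))):
1. q(s(g(s(g(s(0), s(s(0)))), s(s(0)))))  →  g(s(g(s(0), s(s(0)))), s(s(0)))   [R1 at ε]
2. g(s(g(s(0), s(s(0)))), s(s(0)))  →  g(s(0), s(s(0)))   [R2 at 1.1]
3. g(s(0), s(s(0)))  →  0   [R2 at ε]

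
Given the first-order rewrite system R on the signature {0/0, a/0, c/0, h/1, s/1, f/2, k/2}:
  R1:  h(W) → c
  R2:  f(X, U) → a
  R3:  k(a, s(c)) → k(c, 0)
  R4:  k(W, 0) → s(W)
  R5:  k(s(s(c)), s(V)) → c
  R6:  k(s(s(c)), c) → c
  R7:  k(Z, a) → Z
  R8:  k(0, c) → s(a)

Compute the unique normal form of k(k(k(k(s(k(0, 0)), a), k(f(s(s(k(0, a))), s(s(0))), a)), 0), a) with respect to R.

1. k(k(k(k(s(k(0, 0)), a), k(f(s(s(k(0, a))), s(s(0))), a)), 0), a)  →  k(k(k(s(k(0, 0)), a), k(f(s(s(k(0, a))), s(s(0))), a)), 0)   [R7 at ε]
2. k(k(k(s(k(0, 0)), a), k(f(s(s(k(0, a))), s(s(0))), a)), 0)  →  s(k(k(s(k(0, 0)), a), k(f(s(s(k(0, a))), s(s(0))), a)))   [R4 at ε]
3. s(k(k(s(k(0, 0)), a), k(f(s(s(k(0, a))), s(s(0))), a)))  →  s(k(s(k(0, 0)), k(f(s(s(k(0, a))), s(s(0))), a)))   [R7 at 1.1]
4. s(k(s(k(0, 0)), k(f(s(s(k(0, a))), s(s(0))), a)))  →  s(k(s(s(0)), k(f(s(s(k(0, a))), s(s(0))), a)))   [R4 at 1.1.1]
5. s(k(s(s(0)), k(f(s(s(k(0, a))), s(s(0))), a)))  →  s(k(s(s(0)), f(s(s(k(0, a))), s(s(0)))))   [R7 at 1.2]
6. s(k(s(s(0)), f(s(s(k(0, a))), s(s(0)))))  →  s(k(s(s(0)), a))   [R2 at 1.2]
7. s(k(s(s(0)), a))  →  s(s(s(0)))   [R7 at 1]

s(s(s(0)))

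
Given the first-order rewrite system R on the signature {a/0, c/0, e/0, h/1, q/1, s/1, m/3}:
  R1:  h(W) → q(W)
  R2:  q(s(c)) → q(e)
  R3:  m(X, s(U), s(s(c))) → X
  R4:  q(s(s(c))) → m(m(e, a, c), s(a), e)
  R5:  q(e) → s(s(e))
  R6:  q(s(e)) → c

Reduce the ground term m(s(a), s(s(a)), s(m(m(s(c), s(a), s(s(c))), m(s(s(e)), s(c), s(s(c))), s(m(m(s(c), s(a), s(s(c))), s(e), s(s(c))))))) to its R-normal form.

s(a)

1. m(s(a), s(s(a)), s(m(m(s(c), s(a), s(s(c))), m(s(s(e)), s(c), s(s(c))), s(m(m(s(c), s(a), s(s(c))), s(e), s(s(c)))))))  →  m(s(a), s(s(a)), s(m(s(c), m(s(s(e)), s(c), s(s(c))), s(m(m(s(c), s(a), s(s(c))), s(e), s(s(c)))))))   [R3 at 3.1.1]
2. m(s(a), s(s(a)), s(m(s(c), m(s(s(e)), s(c), s(s(c))), s(m(m(s(c), s(a), s(s(c))), s(e), s(s(c)))))))  →  m(s(a), s(s(a)), s(m(s(c), s(s(e)), s(m(m(s(c), s(a), s(s(c))), s(e), s(s(c)))))))   [R3 at 3.1.2]
3. m(s(a), s(s(a)), s(m(s(c), s(s(e)), s(m(m(s(c), s(a), s(s(c))), s(e), s(s(c)))))))  →  m(s(a), s(s(a)), s(m(s(c), s(s(e)), s(m(s(c), s(a), s(s(c)))))))   [R3 at 3.1.3.1]
4. m(s(a), s(s(a)), s(m(s(c), s(s(e)), s(m(s(c), s(a), s(s(c)))))))  →  m(s(a), s(s(a)), s(m(s(c), s(s(e)), s(s(c)))))   [R3 at 3.1.3.1]
5. m(s(a), s(s(a)), s(m(s(c), s(s(e)), s(s(c)))))  →  m(s(a), s(s(a)), s(s(c)))   [R3 at 3.1]
6. m(s(a), s(s(a)), s(s(c)))  →  s(a)   [R3 at ε]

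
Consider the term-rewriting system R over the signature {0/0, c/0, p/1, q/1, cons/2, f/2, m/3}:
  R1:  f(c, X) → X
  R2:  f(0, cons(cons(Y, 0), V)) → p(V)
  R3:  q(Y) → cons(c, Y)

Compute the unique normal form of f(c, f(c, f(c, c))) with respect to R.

c

1. f(c, f(c, f(c, c)))  →  f(c, f(c, c))   [R1 at ε]
2. f(c, f(c, c))  →  f(c, c)   [R1 at ε]
3. f(c, c)  →  c   [R1 at ε]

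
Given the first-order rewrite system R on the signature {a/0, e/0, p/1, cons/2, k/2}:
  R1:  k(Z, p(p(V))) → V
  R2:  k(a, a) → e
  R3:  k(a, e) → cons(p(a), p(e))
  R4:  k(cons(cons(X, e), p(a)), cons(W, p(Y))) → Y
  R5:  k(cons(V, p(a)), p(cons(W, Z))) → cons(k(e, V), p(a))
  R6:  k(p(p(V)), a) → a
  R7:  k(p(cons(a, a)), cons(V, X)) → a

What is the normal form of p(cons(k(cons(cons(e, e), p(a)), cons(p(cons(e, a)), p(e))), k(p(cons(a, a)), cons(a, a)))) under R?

1. p(cons(k(cons(cons(e, e), p(a)), cons(p(cons(e, a)), p(e))), k(p(cons(a, a)), cons(a, a))))  →  p(cons(e, k(p(cons(a, a)), cons(a, a))))   [R4 at 1.1]
2. p(cons(e, k(p(cons(a, a)), cons(a, a))))  →  p(cons(e, a))   [R7 at 1.2]

p(cons(e, a))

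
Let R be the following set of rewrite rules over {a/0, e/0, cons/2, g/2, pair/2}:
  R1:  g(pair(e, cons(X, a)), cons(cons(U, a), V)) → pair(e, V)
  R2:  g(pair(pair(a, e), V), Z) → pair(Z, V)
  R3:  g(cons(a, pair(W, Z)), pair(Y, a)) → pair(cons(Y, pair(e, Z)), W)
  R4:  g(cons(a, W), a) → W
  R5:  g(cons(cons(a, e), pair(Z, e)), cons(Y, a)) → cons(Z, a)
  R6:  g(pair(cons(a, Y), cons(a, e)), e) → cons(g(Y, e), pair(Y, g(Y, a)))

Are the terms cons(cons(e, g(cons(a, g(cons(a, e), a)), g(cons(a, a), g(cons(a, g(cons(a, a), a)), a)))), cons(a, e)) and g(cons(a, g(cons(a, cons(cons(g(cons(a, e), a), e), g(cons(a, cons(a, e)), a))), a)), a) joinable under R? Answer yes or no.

Reduce t₁ = cons(cons(e, g(cons(a, g(cons(a, e), a)), g(cons(a, a), g(cons(a, g(cons(a, a), a)), a)))), cons(a, e)):
1. cons(cons(e, g(cons(a, g(cons(a, e), a)), g(cons(a, a), g(cons(a, g(cons(a, a), a)), a)))), cons(a, e))  →  cons(cons(e, g(cons(a, e), g(cons(a, a), g(cons(a, g(cons(a, a), a)), a)))), cons(a, e))   [R4 at 1.2.1.2]
2. cons(cons(e, g(cons(a, e), g(cons(a, a), g(cons(a, g(cons(a, a), a)), a)))), cons(a, e))  →  cons(cons(e, g(cons(a, e), g(cons(a, a), g(cons(a, a), a)))), cons(a, e))   [R4 at 1.2.2.2]
3. cons(cons(e, g(cons(a, e), g(cons(a, a), g(cons(a, a), a)))), cons(a, e))  →  cons(cons(e, g(cons(a, e), g(cons(a, a), a))), cons(a, e))   [R4 at 1.2.2.2]
4. cons(cons(e, g(cons(a, e), g(cons(a, a), a))), cons(a, e))  →  cons(cons(e, g(cons(a, e), a)), cons(a, e))   [R4 at 1.2.2]
5. cons(cons(e, g(cons(a, e), a)), cons(a, e))  →  cons(cons(e, e), cons(a, e))   [R4 at 1.2]

Reduce t₂ = g(cons(a, g(cons(a, cons(cons(g(cons(a, e), a), e), g(cons(a, cons(a, e)), a))), a)), a):
1. g(cons(a, g(cons(a, cons(cons(g(cons(a, e), a), e), g(cons(a, cons(a, e)), a))), a)), a)  →  g(cons(a, cons(cons(g(cons(a, e), a), e), g(cons(a, cons(a, e)), a))), a)   [R4 at ε]
2. g(cons(a, cons(cons(g(cons(a, e), a), e), g(cons(a, cons(a, e)), a))), a)  →  cons(cons(g(cons(a, e), a), e), g(cons(a, cons(a, e)), a))   [R4 at ε]
3. cons(cons(g(cons(a, e), a), e), g(cons(a, cons(a, e)), a))  →  cons(cons(e, e), g(cons(a, cons(a, e)), a))   [R4 at 1.1]
4. cons(cons(e, e), g(cons(a, cons(a, e)), a))  →  cons(cons(e, e), cons(a, e))   [R4 at 2]

yes — NF(t₁) = cons(cons(e, e), cons(a, e)), NF(t₂) = cons(cons(e, e), cons(a, e))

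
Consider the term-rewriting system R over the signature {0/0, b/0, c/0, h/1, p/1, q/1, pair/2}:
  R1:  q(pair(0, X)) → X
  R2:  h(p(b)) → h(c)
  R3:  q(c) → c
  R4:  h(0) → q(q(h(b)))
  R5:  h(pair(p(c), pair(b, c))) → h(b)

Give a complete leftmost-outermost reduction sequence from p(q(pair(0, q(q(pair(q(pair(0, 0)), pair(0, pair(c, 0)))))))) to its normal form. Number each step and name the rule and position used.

p(pair(c, 0))

1. p(q(pair(0, q(q(pair(q(pair(0, 0)), pair(0, pair(c, 0))))))))  →  p(q(q(pair(q(pair(0, 0)), pair(0, pair(c, 0))))))   [R1 at 1]
2. p(q(q(pair(q(pair(0, 0)), pair(0, pair(c, 0))))))  →  p(q(q(pair(0, pair(0, pair(c, 0))))))   [R1 at 1.1.1.1]
3. p(q(q(pair(0, pair(0, pair(c, 0))))))  →  p(q(pair(0, pair(c, 0))))   [R1 at 1.1]
4. p(q(pair(0, pair(c, 0))))  →  p(pair(c, 0))   [R1 at 1]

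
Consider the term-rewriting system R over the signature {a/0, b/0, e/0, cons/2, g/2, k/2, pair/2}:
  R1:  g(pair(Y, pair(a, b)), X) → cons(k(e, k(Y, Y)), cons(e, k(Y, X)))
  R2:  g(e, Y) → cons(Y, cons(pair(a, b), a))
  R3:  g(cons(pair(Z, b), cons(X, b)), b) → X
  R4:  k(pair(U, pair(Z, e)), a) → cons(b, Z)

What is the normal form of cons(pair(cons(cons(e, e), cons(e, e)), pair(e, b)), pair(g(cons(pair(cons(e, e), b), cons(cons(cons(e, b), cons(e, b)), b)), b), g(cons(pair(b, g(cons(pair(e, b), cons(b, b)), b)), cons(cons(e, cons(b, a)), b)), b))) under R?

1. cons(pair(cons(cons(e, e), cons(e, e)), pair(e, b)), pair(g(cons(pair(cons(e, e), b), cons(cons(cons(e, b), cons(e, b)), b)), b), g(cons(pair(b, g(cons(pair(e, b), cons(b, b)), b)), cons(cons(e, cons(b, a)), b)), b)))  →  cons(pair(cons(cons(e, e), cons(e, e)), pair(e, b)), pair(cons(cons(e, b), cons(e, b)), g(cons(pair(b, g(cons(pair(e, b), cons(b, b)), b)), cons(cons(e, cons(b, a)), b)), b)))   [R3 at 2.1]
2. cons(pair(cons(cons(e, e), cons(e, e)), pair(e, b)), pair(cons(cons(e, b), cons(e, b)), g(cons(pair(b, g(cons(pair(e, b), cons(b, b)), b)), cons(cons(e, cons(b, a)), b)), b)))  →  cons(pair(cons(cons(e, e), cons(e, e)), pair(e, b)), pair(cons(cons(e, b), cons(e, b)), g(cons(pair(b, b), cons(cons(e, cons(b, a)), b)), b)))   [R3 at 2.2.1.1.2]
3. cons(pair(cons(cons(e, e), cons(e, e)), pair(e, b)), pair(cons(cons(e, b), cons(e, b)), g(cons(pair(b, b), cons(cons(e, cons(b, a)), b)), b)))  →  cons(pair(cons(cons(e, e), cons(e, e)), pair(e, b)), pair(cons(cons(e, b), cons(e, b)), cons(e, cons(b, a))))   [R3 at 2.2]

cons(pair(cons(cons(e, e), cons(e, e)), pair(e, b)), pair(cons(cons(e, b), cons(e, b)), cons(e, cons(b, a))))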